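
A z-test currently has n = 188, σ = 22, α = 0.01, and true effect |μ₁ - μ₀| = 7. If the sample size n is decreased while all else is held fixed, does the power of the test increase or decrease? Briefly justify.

Power decreases: a smaller n inflates the standard error σ/√n, pulling the sampling distribution under H₁ back toward the critical value.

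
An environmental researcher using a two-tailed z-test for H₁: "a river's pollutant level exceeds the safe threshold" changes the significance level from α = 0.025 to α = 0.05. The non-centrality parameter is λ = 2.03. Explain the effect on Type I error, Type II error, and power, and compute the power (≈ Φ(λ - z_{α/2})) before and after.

Increasing α from 0.025 to 0.05:
• Type I error rate increases (α is the Type I rate by definition).
• Critical value moves from z_{α/2} = 2.241 to 1.96, so power = Φ(λ - z_{α/2}) goes from Φ(2.03 - 2.241) = 0.416 to Φ(2.03 - 1.96) = 0.528.
• Type II error rate β = 1 - power therefore decreases (0.584 → 0.472).
Appropriate when false negatives are costly — here, allowing unsafe pollution to continue.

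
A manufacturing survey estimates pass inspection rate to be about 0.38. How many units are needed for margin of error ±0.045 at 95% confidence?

n = z²p(1-p)/E² = 1.96²×0.38×0.62/0.045² = 447.0 → n = 447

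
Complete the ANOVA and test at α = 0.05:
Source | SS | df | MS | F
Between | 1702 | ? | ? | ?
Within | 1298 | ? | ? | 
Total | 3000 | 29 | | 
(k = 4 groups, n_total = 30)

df_between = 3, df_within = 26. MS_between = 567.33, MS_within = 49.92. F = 11.364, F_crit ≈ 2.975. Reject H₀.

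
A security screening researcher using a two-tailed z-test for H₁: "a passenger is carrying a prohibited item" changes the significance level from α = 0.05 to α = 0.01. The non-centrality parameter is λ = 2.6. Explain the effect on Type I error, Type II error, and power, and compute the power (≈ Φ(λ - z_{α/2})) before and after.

Decreasing α from 0.05 to 0.01:
• Type I error rate decreases (α is the Type I rate by definition).
• Critical value moves from z_{α/2} = 1.96 to 2.576, so power = Φ(λ - z_{α/2}) goes from Φ(2.6 - 1.96) = 0.739 to Φ(2.6 - 2.576) = 0.51.
• Type II error rate β = 1 - power therefore increases (0.261 → 0.49).
Appropriate when false positives are costly — here, detaining an innocent passenger — delay and inconvenience.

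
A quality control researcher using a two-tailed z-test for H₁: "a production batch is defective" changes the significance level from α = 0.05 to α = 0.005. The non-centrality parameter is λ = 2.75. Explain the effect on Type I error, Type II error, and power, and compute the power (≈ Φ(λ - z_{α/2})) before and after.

Decreasing α from 0.05 to 0.005:
• Type I error rate decreases (α is the Type I rate by definition).
• Critical value moves from z_{α/2} = 1.96 to 2.807, so power = Φ(λ - z_{α/2}) goes from Φ(2.75 - 1.96) = 0.785 to Φ(2.75 - 2.807) = 0.477.
• Type II error rate β = 1 - power therefore increases (0.215 → 0.523).
Appropriate when false positives are costly — here, scrapping a good batch — wasted material and cost for no reason.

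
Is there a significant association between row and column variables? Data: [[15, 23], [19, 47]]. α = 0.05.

χ² = 1.251. df = 1, critical = 3.841. Fail to reject H₀. No evidence of dependence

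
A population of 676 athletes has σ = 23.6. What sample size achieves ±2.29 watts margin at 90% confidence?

Without FPC: n₀ = (1.645×23.6/2.29)² = 287.399. With FPC: n = n₀N/(n₀+N-1) = 201.9 → n = 202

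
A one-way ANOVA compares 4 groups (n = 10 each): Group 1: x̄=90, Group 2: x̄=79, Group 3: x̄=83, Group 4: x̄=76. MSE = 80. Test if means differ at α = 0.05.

Grand mean = 82.0. SS_between = 1100.0, MS_between = 366.67. F = 4.583, F_crit ≈ 2.866. Reject H₀.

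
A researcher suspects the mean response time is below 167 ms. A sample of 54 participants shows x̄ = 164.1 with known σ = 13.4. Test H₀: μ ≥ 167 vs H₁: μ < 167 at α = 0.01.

z = -1.59. Critical value: -2.33. Fail to reject H₀.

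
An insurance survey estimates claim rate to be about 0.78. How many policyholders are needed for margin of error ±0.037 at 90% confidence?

n = z²p(1-p)/E² = 1.645²×0.78×0.22/0.037² = 339.2 → n = 340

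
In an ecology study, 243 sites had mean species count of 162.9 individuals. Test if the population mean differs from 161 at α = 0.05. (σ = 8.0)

z = (x̄ - μ₀)/(σ/√n) = (162.9 - 161)/(8.0/√243) = 3.702. Critical value: ±1.96. Since |3.702| > 1.96, Reject H₀.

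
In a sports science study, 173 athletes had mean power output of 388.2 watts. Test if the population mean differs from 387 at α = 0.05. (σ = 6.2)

z = (x̄ - μ₀)/(σ/√n) = (388.2 - 387)/(6.2/√173) = 2.546. Critical value: ±1.96. Since |2.546| > 1.96, Reject H₀.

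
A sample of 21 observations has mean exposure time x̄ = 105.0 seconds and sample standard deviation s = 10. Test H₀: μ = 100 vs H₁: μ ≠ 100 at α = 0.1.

t = (x̄ - μ₀)/(s/√n) = (105.0 - 100)/(10/√21) = 2.291. df = 20, critical t = ±1.725. Reject H₀.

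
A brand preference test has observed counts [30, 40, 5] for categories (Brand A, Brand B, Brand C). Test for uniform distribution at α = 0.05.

Expected = 25 each. χ² = Σ(O-E)²/E = 26.0. df = 2, critical value = 5.991. Reject H₀.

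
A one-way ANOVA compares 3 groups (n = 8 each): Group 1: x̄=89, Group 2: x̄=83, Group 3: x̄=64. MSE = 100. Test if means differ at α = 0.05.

Grand mean = 78.67. SS_between = 2725.33, MS_between = 1362.67. F = 13.627, F_crit ≈ 3.467. Reject H₀.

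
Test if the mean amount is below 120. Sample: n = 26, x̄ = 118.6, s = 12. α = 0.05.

t = (118.6 - 120)/(12/√26) = -0.595, df = 25. Critical t = -1.708. Fail to reject H₀.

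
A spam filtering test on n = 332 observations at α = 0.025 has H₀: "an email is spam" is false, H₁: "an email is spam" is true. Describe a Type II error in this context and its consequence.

Type II error: failing to reject H₀ when it is false — concluding that an email is spam is not supported when in fact it is. Consequence: a spam email lands in the inbox.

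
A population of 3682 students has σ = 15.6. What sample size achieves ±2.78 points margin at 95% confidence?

Without FPC: n₀ = (1.96×15.6/2.78)² = 120.968. With FPC: n = n₀N/(n₀+N-1) = 117.2 → n = 118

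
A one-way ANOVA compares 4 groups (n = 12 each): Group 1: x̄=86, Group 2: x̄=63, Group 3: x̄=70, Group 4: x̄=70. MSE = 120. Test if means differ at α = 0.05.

Grand mean = 72.25. SS_between = 3417.0, MS_between = 1139.0. F = 9.492, F_crit ≈ 2.816. Reject H₀.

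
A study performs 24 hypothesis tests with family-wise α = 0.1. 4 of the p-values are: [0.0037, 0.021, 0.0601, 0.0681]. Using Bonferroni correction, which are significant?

Bonferroni α = 0.1/24 = 0.00417. Significant p-values: [0.0037]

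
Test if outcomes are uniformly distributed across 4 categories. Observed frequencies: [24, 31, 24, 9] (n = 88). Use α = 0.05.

Expected = 22 each. χ² = Σ(O-E)²/E = 11.727. df = 3, critical value = 7.815. Reject H₀.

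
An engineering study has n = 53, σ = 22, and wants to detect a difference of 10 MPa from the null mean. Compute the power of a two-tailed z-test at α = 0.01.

SE = σ/√n = 22/√53 = 3.022. Non-centrality λ = d/SE = 10/3.022 = 3.309. Power ≈ Φ(λ - z_{α/2}) = Φ(3.309 - 2.576) = Φ(0.733) = 0.768.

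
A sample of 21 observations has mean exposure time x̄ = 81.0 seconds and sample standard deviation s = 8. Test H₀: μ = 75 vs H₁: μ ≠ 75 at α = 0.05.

t = (x̄ - μ₀)/(s/√n) = (81.0 - 75)/(8/√21) = 3.437. df = 20, critical t = ±2.086. Reject H₀.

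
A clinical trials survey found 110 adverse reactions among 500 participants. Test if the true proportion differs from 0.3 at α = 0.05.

p̂ = 0.22, p₀ = 0.3. z = (p̂ - p₀)/√(p₀(1-p₀)/n) = -3.904. Critical: ±1.96. Reject H₀.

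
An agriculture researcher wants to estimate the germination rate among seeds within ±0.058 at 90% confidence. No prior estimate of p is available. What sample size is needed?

Conservative approach: use p = 0.5 (maximizes p(1-p) = 0.25). n = z²(0.25)/E² = 1.645²×0.25/0.058² = 201.1 → n = 202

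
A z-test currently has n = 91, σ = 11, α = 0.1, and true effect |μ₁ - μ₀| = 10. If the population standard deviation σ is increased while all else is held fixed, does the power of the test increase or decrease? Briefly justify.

Power decreases: a larger σ inflates the standard error σ/√n, pulling the sampling distribution under H₁ back toward the critical value.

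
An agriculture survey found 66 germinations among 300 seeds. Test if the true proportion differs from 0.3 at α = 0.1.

p̂ = 0.22, p₀ = 0.3. z = (p̂ - p₀)/√(p₀(1-p₀)/n) = -3.024. Critical: ±1.645. Reject H₀.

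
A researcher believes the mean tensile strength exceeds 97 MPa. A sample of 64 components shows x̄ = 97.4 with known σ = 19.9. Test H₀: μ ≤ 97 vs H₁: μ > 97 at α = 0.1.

z = 0.161. Critical value: 1.28. Fail to reject H₀.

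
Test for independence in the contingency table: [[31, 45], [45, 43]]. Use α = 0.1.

χ² = 1.756. df = 1, critical = 2.706. Fail to reject H₀. No evidence of dependence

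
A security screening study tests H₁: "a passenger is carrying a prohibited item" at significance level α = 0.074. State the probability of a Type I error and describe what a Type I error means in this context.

P(Type I error) = α = 0.074. A Type I error is rejecting H₀ when H₀ is actually true (false positive) — here, concluding that a passenger is carrying a prohibited item when in fact this is not the case. Consequence: detaining an innocent passenger — delay and inconvenience.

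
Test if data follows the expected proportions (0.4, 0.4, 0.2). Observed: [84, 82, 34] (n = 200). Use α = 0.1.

Expected: [80.0, 80.0, 40.0]. χ² = 1.15. df = 2, critical = 4.605. Fail to reject H₀.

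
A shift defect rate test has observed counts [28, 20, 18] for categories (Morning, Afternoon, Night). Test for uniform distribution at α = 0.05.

Expected = 22 each. χ² = Σ(O-E)²/E = 2.545. df = 2, critical value = 5.991. Fail to reject H₀.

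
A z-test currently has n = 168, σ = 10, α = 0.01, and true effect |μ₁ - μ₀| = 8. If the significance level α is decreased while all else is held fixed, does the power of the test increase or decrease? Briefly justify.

Power decreases: a smaller α raises the critical value, so less of the H₁ sampling distribution falls in the rejection region.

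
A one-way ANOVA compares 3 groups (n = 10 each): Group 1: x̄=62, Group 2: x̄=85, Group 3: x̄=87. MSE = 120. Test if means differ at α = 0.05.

Grand mean = 78.0. SS_between = 3860.0, MS_between = 1930.0. F = 16.083, F_crit ≈ 3.354. Reject H₀.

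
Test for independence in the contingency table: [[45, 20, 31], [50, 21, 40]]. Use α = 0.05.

χ² = 0.343. df = 2, critical = 5.991. Fail to reject H₀. No evidence of dependence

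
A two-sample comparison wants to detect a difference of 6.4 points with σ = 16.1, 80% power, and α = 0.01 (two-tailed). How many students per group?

n per group = 2(z_α/2 + z_β)²σ²/d² = 2×(2.576 + 0.84)²×16.1²/6.4² = 147.7 → n = 148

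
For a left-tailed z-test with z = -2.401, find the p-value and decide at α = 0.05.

p = P(Z < -2.401) = Φ(-2.401) ≈ 0.0082. Since p < 0.05, reject H₀ (significant) at α = 0.05.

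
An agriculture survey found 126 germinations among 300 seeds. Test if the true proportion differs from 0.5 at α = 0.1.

p̂ = 0.42, p₀ = 0.5. z = (p̂ - p₀)/√(p₀(1-p₀)/n) = -2.771. Critical: ±1.645. Reject H₀.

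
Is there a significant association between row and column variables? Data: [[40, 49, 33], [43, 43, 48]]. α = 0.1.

χ² = 2.721. df = 2, critical = 4.605. Fail to reject H₀. No evidence of dependence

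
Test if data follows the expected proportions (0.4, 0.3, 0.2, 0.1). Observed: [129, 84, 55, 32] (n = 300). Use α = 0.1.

Expected: [120.0, 90.0, 60.0, 30.0]. χ² = 1.625. df = 3, critical = 6.251. Fail to reject H₀.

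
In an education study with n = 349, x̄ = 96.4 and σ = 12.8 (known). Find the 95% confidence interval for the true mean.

CI = x̄ ± z*(σ/√n) = 96.4 ± 1.96(12.8/√349) = 96.4 ± 1.34 = (95.06, 97.74)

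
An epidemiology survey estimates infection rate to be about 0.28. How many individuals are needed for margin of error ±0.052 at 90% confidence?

n = z²p(1-p)/E² = 1.645²×0.28×0.72/0.052² = 201.8 → n = 202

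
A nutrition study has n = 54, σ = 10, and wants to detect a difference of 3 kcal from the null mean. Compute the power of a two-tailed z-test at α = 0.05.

SE = σ/√n = 10/√54 = 1.361. Non-centrality λ = d/SE = 3/1.361 = 2.205. Power ≈ Φ(λ - z_{α/2}) = Φ(2.205 - 1.96) = Φ(0.245) = 0.597.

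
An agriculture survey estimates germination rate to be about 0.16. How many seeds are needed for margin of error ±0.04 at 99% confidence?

n = z²p(1-p)/E² = 2.576²×0.16×0.84/0.04² = 557.4 → n = 558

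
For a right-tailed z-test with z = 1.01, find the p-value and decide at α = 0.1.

p = P(Z > 1.01) = 1 - Φ(1.01) ≈ 0.1562. Since p ≥ 0.1, fail to reject H₀ (not significant) at α = 0.1.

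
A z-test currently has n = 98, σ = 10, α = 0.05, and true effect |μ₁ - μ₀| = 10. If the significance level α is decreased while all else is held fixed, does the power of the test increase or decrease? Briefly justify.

Power decreases: a smaller α raises the critical value, so less of the H₁ sampling distribution falls in the rejection region.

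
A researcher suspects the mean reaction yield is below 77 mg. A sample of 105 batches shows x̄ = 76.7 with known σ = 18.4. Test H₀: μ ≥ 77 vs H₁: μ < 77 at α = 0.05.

z = -0.167. Critical value: -1.645. Fail to reject H₀.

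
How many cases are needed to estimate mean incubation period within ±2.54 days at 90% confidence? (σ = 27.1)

n = (z*σ/E)² = (1.645×27.1/2.54)² = 308.04 → n = 309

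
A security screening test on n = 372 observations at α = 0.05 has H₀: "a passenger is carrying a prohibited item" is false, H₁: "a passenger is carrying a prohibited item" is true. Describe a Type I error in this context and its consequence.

Type I error: rejecting H₀ when it is true — concluding that a passenger is carrying a prohibited item when in fact it is not. Consequence: detaining an innocent passenger — delay and inconvenience.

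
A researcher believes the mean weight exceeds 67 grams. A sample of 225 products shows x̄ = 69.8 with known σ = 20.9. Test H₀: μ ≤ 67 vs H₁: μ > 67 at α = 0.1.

z = 2.01. Critical value: 1.28. Reject H₀.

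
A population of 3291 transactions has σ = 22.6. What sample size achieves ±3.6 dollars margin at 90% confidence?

Without FPC: n₀ = (1.645×22.6/3.6)² = 106.646. With FPC: n = n₀N/(n₀+N-1) = 103.3 → n = 104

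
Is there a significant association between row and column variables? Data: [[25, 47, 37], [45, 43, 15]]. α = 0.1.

χ² = 15.042. df = 2, critical = 4.605. Reject H₀. Variables are dependent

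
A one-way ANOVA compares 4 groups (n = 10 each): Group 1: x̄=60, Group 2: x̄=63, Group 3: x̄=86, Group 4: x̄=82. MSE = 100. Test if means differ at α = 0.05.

Grand mean = 72.75. SS_between = 5187.5, MS_between = 1729.17. F = 17.292, F_crit ≈ 2.866. Reject H₀.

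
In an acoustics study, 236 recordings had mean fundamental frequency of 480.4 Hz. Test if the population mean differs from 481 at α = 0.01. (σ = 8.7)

z = (x̄ - μ₀)/(σ/√n) = (480.4 - 481)/(8.7/√236) = -1.059. Critical value: ±2.576. Since |-1.059| ≤ 2.576, Fail to reject H₀.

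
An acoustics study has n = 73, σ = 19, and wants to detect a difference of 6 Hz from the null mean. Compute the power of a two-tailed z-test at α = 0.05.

SE = σ/√n = 19/√73 = 2.224. Non-centrality λ = d/SE = 6/2.224 = 2.698. Power ≈ Φ(λ - z_{α/2}) = Φ(2.698 - 1.96) = Φ(0.738) = 0.77.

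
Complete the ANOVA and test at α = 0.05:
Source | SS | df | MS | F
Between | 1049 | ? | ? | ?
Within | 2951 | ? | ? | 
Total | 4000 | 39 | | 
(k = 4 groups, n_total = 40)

df_between = 3, df_within = 36. MS_between = 349.67, MS_within = 81.97. F = 4.266, F_crit ≈ 2.866. Reject H₀.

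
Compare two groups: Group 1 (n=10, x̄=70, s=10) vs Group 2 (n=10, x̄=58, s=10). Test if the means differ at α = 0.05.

Pooled sp = 10.0. t = 2.683, df = 18. Critical t = ±2.101. Reject H₀.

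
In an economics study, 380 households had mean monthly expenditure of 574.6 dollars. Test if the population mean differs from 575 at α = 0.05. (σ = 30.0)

z = (x̄ - μ₀)/(σ/√n) = (574.6 - 575)/(30.0/√380) = -0.26. Critical value: ±1.96. Since |-0.26| ≤ 1.96, Fail to reject H₀.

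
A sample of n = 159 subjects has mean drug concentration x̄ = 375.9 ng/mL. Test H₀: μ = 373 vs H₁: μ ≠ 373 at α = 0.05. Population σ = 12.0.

z = (x̄ - μ₀)/(σ/√n) = (375.9 - 373)/(12.0/√159) = 3.047. Critical value: ±1.96. Since |3.047| > 1.96, Reject H₀.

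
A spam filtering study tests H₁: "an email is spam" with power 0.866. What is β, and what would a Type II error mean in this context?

β = 1 - power = 1 - 0.866 = 0.134. A Type II error is failing to reject H₀ when H₀ is false (false negative) — here, failing to conclude that an email is spam when in fact it is true. Consequence: a spam email lands in the inbox.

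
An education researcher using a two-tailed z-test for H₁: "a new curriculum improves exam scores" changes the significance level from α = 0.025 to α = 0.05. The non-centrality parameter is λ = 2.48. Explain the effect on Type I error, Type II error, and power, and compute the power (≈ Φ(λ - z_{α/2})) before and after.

Increasing α from 0.025 to 0.05:
• Type I error rate increases (α is the Type I rate by definition).
• Critical value moves from z_{α/2} = 2.241 to 1.96, so power = Φ(λ - z_{α/2}) goes from Φ(2.48 - 2.241) = 0.594 to Φ(2.48 - 1.96) = 0.698.
• Type II error rate β = 1 - power therefore decreases (0.406 → 0.302).
Appropriate when false negatives are costly — here, keeping the old curriculum when the new one would have helped students.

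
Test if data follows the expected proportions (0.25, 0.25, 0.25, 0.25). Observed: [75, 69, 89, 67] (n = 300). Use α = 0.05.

Expected: [75.0, 75.0, 75.0, 75.0]. χ² = 3.947. df = 3, critical = 7.815. Fail to reject H₀.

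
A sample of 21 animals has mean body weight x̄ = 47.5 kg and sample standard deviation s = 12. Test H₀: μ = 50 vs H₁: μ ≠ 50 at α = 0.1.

t = (x̄ - μ₀)/(s/√n) = (47.5 - 50)/(12/√21) = -0.955. df = 20, critical t = ±1.725. Fail to reject H₀.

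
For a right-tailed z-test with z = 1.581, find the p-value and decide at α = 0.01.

p = P(Z > 1.581) = 1 - Φ(1.581) ≈ 0.0569. Since p ≥ 0.01, fail to reject H₀ (not significant) at α = 0.01.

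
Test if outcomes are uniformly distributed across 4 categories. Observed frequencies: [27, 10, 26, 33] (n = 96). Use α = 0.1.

Expected = 24 each. χ² = Σ(O-E)²/E = 12.083. df = 3, critical value = 6.251. Reject H₀.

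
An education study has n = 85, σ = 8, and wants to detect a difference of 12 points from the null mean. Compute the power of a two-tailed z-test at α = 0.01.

SE = σ/√n = 8/√85 = 0.868. Non-centrality λ = d/SE = 12/0.868 = 13.829. Power ≈ Φ(λ - z_{α/2}) = Φ(13.829 - 2.576) = Φ(11.253) = 1.0.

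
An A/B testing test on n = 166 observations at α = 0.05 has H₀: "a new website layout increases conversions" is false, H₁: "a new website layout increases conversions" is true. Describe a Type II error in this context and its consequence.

Type II error: failing to reject H₀ when it is false — concluding that a new website layout increases conversions is not supported when in fact it is. Consequence: discarding a layout that would have improved conversions — lost revenue.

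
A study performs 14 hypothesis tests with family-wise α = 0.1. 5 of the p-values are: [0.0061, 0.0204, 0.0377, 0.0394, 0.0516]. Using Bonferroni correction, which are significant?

Bonferroni α = 0.1/14 = 0.00714. Significant p-values: [0.0061]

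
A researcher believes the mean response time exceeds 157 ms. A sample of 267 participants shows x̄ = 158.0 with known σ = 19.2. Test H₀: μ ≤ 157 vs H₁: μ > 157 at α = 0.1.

z = 0.851. Critical value: 1.28. Fail to reject H₀.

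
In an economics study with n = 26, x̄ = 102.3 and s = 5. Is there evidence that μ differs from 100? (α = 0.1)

t = (x̄ - μ₀)/(s/√n) = (102.3 - 100)/(5/√26) = 2.346. df = 25, critical t = ±1.708. Reject H₀.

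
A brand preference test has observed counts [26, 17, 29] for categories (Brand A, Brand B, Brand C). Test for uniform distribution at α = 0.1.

Expected = 24 each. χ² = Σ(O-E)²/E = 3.25. df = 2, critical value = 4.605. Fail to reject H₀.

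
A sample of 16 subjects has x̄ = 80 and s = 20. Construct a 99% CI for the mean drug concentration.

CI = x̄ ± t*(s/√n) = 80 ± 2.947(20/√16) = (65.27, 94.73)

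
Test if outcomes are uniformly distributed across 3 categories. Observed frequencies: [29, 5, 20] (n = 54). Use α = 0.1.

Expected = 18 each. χ² = Σ(O-E)²/E = 16.333. df = 2, critical value = 4.605. Reject H₀.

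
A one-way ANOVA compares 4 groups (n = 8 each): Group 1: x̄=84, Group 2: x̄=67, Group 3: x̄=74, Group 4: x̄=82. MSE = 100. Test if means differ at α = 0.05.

Grand mean = 76.75. SS_between = 1462.0, MS_between = 487.33. F = 4.873, F_crit ≈ 2.947. Reject H₀.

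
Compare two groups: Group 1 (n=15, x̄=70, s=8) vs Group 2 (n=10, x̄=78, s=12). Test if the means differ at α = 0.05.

Pooled sp = 9.76. t = -2.007, df = 23. Critical t = ±2.069. Fail to reject H₀.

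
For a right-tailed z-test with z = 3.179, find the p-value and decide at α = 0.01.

p = P(Z > 3.179) = 1 - Φ(3.179) ≈ 0.0007. Since p < 0.01, reject H₀ (significant) at α = 0.01.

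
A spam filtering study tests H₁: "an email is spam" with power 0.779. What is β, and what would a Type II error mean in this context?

β = 1 - power = 1 - 0.779 = 0.221. A Type II error is failing to reject H₀ when H₀ is false (false negative) — here, failing to conclude that an email is spam when in fact it is true. Consequence: a spam email lands in the inbox.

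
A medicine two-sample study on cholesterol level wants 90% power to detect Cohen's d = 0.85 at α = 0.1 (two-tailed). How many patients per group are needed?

z_{α/2} = 1.645, z_β = Φ⁻¹(0.9) = 1.282. For large effect (d = 0.85): n per group = 2(z_{α/2} + z_β)²/d² = 2(1.645 + 1.282)²/0.85² = 23.7 → 24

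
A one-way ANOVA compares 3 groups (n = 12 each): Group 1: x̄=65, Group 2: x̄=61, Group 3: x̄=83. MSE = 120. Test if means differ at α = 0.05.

Grand mean = 69.67. SS_between = 3296.0, MS_between = 1648.0. F = 13.733, F_crit ≈ 3.285. Reject H₀.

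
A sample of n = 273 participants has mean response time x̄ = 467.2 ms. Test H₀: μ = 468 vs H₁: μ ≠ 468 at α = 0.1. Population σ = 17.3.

z = (x̄ - μ₀)/(σ/√n) = (467.2 - 468)/(17.3/√273) = -0.764. Critical value: ±1.645. Since |-0.764| ≤ 1.645, Fail to reject H₀.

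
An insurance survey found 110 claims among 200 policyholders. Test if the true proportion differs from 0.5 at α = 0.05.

p̂ = 0.55, p₀ = 0.5. z = (p̂ - p₀)/√(p₀(1-p₀)/n) = 1.414. Critical: ±1.96. Fail to reject H₀.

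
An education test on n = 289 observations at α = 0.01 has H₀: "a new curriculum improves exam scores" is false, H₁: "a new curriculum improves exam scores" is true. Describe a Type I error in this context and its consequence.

Type I error: rejecting H₀ when it is true — concluding that a new curriculum improves exam scores when in fact it is not. Consequence: adopting a curriculum that gives no real benefit — disruption for nothing.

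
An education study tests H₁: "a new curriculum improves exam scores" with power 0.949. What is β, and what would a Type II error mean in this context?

β = 1 - power = 1 - 0.949 = 0.051. A Type II error is failing to reject H₀ when H₀ is false (false negative) — here, failing to conclude that a new curriculum improves exam scores when in fact it is true. Consequence: keeping the old curriculum when the new one would have helped students.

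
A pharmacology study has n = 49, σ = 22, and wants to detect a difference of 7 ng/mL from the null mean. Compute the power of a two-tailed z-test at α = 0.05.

SE = σ/√n = 22/√49 = 3.143. Non-centrality λ = d/SE = 7/3.143 = 2.227. Power ≈ Φ(λ - z_{α/2}) = Φ(2.227 - 1.96) = Φ(0.267) = 0.605.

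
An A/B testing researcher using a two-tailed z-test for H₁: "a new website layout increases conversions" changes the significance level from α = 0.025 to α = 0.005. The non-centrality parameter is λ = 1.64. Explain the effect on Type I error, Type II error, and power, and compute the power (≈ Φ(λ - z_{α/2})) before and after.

Decreasing α from 0.025 to 0.005:
• Type I error rate decreases (α is the Type I rate by definition).
• Critical value moves from z_{α/2} = 2.241 to 2.807, so power = Φ(λ - z_{α/2}) goes from Φ(1.64 - 2.241) = 0.274 to Φ(1.64 - 2.807) = 0.122.
• Type II error rate β = 1 - power therefore increases (0.726 → 0.878).
Appropriate when false positives are costly — here, rolling out a layout that doesn't actually help — wasted engineering effort.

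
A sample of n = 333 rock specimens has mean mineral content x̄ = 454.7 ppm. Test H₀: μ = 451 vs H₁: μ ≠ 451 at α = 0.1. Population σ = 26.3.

z = (x̄ - μ₀)/(σ/√n) = (454.7 - 451)/(26.3/√333) = 2.567. Critical value: ±1.645. Since |2.567| > 1.645, Reject H₀.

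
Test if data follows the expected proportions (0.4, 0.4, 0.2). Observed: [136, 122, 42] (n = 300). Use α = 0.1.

Expected: [120.0, 120.0, 60.0]. χ² = 7.567. df = 2, critical = 4.605. Reject H₀.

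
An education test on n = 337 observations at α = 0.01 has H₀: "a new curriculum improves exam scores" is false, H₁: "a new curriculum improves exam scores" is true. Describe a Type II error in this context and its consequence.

Type II error: failing to reject H₀ when it is false — concluding that a new curriculum improves exam scores is not supported when in fact it is. Consequence: keeping the old curriculum when the new one would have helped students.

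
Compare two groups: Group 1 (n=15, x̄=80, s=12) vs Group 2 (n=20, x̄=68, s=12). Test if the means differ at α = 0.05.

Pooled sp = 12.0. t = 2.928, df = 33. Critical t = ±2.035. Reject H₀.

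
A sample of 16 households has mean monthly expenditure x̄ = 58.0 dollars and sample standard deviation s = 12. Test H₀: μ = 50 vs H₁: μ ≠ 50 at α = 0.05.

t = (x̄ - μ₀)/(s/√n) = (58.0 - 50)/(12/√16) = 2.667. df = 15, critical t = ±2.131. Reject H₀.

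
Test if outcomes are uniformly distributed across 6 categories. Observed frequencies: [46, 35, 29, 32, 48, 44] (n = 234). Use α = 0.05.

Expected = 39 each. χ² = Σ(O-E)²/E = 8.205. df = 5, critical value = 11.07. Fail to reject H₀.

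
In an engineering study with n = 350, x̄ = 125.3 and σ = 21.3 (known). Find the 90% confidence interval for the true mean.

CI = x̄ ± z*(σ/√n) = 125.3 ± 1.645(21.3/√350) = 125.3 ± 1.87 = (123.43, 127.17)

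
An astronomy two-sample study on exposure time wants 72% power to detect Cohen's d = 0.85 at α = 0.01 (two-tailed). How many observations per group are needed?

z_{α/2} = 2.576, z_β = Φ⁻¹(0.72) = 0.583. For large effect (d = 0.85): n per group = 2(z_{α/2} + z_β)²/d² = 2(2.576 + 0.583)²/0.85² = 27.6 → 28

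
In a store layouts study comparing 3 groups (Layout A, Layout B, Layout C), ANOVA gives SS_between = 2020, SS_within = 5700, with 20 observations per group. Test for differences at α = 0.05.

df_between = 2, df_within = 57. F = MS_between/MS_within = 1010.0/100.0 = 10.1. F_crit ≈ 3.159. Reject H₀. At least one mean differs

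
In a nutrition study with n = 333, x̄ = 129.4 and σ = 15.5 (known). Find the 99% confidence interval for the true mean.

CI = x̄ ± z*(σ/√n) = 129.4 ± 2.576(15.5/√333) = 129.4 ± 2.19 = (127.21, 131.59)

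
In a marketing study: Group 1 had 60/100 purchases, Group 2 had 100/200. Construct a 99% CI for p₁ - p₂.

p̂₁ = 0.6, p̂₂ = 0.5. Difference = 0.1. CI = (-0.056, 0.256)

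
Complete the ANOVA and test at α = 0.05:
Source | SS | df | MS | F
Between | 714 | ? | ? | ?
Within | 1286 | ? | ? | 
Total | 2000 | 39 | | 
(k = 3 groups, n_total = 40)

df_between = 2, df_within = 37. MS_between = 357.0, MS_within = 34.76. F = 10.271, F_crit ≈ 3.252. Reject H₀.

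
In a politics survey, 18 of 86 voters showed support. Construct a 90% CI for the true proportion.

p̂ = 0.209. CI = p̂ ± z*√(p̂(1-p̂)/n) = (0.137, 0.281)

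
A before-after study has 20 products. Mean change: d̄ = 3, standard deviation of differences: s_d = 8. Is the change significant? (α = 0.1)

t = d̄/(s_d/√n) = 3/(8/√20) = 1.677. df = 19, critical t = ±1.729. Fail to reject H₀.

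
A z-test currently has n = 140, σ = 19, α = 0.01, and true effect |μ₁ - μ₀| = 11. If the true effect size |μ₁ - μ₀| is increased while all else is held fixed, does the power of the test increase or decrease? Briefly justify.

Power increases: a larger true effect increases the non-centrality λ = |μ₁ - μ₀|/(σ/√n).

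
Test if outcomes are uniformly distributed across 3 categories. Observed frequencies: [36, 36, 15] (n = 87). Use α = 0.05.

Expected = 29 each. χ² = Σ(O-E)²/E = 10.138. df = 2, critical value = 5.991. Reject H₀.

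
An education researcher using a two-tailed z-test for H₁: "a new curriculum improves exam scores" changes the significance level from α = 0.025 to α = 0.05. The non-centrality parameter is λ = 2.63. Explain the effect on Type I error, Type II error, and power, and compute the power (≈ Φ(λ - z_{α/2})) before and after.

Increasing α from 0.025 to 0.05:
• Type I error rate increases (α is the Type I rate by definition).
• Critical value moves from z_{α/2} = 2.241 to 1.96, so power = Φ(λ - z_{α/2}) goes from Φ(2.63 - 2.241) = 0.651 to Φ(2.63 - 1.96) = 0.749.
• Type II error rate β = 1 - power therefore decreases (0.349 → 0.251).
Appropriate when false negatives are costly — here, keeping the old curriculum when the new one would have helped students.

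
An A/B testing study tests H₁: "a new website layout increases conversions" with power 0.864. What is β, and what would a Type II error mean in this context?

β = 1 - power = 1 - 0.864 = 0.136. A Type II error is failing to reject H₀ when H₀ is false (false negative) — here, failing to conclude that a new website layout increases conversions when in fact it is true. Consequence: discarding a layout that would have improved conversions — lost revenue.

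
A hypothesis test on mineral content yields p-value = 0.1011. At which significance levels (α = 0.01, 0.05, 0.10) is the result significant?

p = 0.1011. Not significant at any of the given levels.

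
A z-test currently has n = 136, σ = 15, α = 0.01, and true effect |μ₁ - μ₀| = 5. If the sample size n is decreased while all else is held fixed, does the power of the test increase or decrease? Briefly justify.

Power decreases: a smaller n inflates the standard error σ/√n, pulling the sampling distribution under H₁ back toward the critical value.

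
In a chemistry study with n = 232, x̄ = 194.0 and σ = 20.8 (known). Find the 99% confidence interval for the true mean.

CI = x̄ ± z*(σ/√n) = 194.0 ± 2.576(20.8/√232) = 194.0 ± 3.52 = (190.48, 197.52)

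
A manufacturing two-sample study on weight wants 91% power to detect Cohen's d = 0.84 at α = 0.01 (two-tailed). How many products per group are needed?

z_{α/2} = 2.576, z_β = Φ⁻¹(0.91) = 1.341. For large effect (d = 0.84): n per group = 2(z_{α/2} + z_β)²/d² = 2(2.576 + 1.341)²/0.84² = 43.5 → 44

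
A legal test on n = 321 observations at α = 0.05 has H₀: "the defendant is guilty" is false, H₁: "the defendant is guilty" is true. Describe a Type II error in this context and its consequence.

Type II error: failing to reject H₀ when it is false — concluding that the defendant is guilty is not supported when in fact it is. Consequence: acquitting a guilty person.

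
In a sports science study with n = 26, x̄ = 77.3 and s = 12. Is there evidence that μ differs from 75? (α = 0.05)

t = (x̄ - μ₀)/(s/√n) = (77.3 - 75)/(12/√26) = 0.977. df = 25, critical t = ±2.06. Fail to reject H₀.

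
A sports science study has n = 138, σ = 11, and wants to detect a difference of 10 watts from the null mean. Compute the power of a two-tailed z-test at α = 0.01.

SE = σ/√n = 11/√138 = 0.936. Non-centrality λ = d/SE = 10/0.936 = 10.679. Power ≈ Φ(λ - z_{α/2}) = Φ(10.679 - 2.576) = Φ(8.103) = 1.0.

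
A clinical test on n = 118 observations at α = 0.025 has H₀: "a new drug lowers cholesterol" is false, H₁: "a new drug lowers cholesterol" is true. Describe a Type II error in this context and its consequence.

Type II error: failing to reject H₀ when it is false — concluding that a new drug lowers cholesterol is not supported when in fact it is. Consequence: shelving an effective drug — patients miss out on a treatment that would have helped.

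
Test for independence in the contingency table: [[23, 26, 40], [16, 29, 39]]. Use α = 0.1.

χ² = 1.289. df = 2, critical = 4.605. Fail to reject H₀. No evidence of dependence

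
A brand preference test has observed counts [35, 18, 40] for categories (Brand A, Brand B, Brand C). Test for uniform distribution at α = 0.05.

Expected = 31 each. χ² = Σ(O-E)²/E = 8.581. df = 2, critical value = 5.991. Reject H₀.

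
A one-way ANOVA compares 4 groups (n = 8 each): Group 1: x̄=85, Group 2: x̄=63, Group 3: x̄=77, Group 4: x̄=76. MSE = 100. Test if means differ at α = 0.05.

Grand mean = 75.25. SS_between = 1990.0, MS_between = 663.33. F = 6.633, F_crit ≈ 2.947. Reject H₀.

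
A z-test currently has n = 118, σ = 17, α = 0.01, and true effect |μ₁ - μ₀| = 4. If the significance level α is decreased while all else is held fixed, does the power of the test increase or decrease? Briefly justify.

Power decreases: a smaller α raises the critical value, so less of the H₁ sampling distribution falls in the rejection region.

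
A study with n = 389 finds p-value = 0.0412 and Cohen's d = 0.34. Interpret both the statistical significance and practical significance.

Statistically significant (p = 0.0412 < 0.05). Cohen's d = 0.34 indicates a small effect size. Both statistical and practical significance should be considered.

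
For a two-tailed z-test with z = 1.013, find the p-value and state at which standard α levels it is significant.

p = 2·P(Z > |1.013|) = 2·(1 - Φ(1.013)) ≈ 0.3111. Not significant at any standard level.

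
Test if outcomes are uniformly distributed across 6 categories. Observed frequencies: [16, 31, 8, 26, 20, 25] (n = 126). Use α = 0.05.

Expected = 21 each. χ² = Σ(O-E)²/E = 16.0. df = 5, critical value = 11.07. Reject H₀.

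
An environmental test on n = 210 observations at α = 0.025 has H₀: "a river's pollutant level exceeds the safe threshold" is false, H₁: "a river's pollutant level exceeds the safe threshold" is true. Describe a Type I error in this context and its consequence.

Type I error: rejecting H₀ when it is true — concluding that a river's pollutant level exceeds the safe threshold when in fact it is not. Consequence: shutting down a compliant factory unnecessarily.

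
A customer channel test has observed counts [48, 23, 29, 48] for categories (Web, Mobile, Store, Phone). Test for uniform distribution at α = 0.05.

Expected = 37 each. χ² = Σ(O-E)²/E = 13.568. df = 3, critical value = 7.815. Reject H₀.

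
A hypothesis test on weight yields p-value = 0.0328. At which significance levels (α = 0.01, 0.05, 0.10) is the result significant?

p = 0.0328. Significant at: α = 0.05, 0.1.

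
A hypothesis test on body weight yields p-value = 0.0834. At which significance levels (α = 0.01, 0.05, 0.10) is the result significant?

p = 0.0834. Significant at: α = 0.1.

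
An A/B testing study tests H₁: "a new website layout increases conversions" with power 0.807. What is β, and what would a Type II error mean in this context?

β = 1 - power = 1 - 0.807 = 0.193. A Type II error is failing to reject H₀ when H₀ is false (false negative) — here, failing to conclude that a new website layout increases conversions when in fact it is true. Consequence: discarding a layout that would have improved conversions — lost revenue.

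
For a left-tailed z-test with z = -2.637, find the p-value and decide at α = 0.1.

p = P(Z < -2.637) = Φ(-2.637) ≈ 0.0042. Since p < 0.1, reject H₀ (significant) at α = 0.1.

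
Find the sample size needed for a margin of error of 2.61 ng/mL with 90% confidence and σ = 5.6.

n = (z*σ/E)² = (1.645×5.6/2.61)² = 12.5 → n = 13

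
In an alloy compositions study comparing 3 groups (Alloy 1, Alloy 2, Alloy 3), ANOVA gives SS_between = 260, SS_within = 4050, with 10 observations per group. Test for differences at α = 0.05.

df_between = 2, df_within = 27. F = MS_between/MS_within = 130.0/150.0 = 0.867. F_crit ≈ 3.354. Fail to reject H₀.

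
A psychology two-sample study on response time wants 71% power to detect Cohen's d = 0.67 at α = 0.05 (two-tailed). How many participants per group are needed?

z_{α/2} = 1.96, z_β = Φ⁻¹(0.71) = 0.553. For medium effect (d = 0.67): n per group = 2(z_{α/2} + z_β)²/d² = 2(1.96 + 0.553)²/0.67² = 28.1 → 29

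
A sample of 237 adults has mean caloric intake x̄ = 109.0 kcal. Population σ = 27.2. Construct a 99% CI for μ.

CI = x̄ ± z*(σ/√n) = 109.0 ± 2.576(27.2/√237) = 109.0 ± 4.55 = (104.45, 113.55)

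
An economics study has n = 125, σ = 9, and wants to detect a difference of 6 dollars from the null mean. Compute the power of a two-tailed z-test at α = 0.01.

SE = σ/√n = 9/√125 = 0.805. Non-centrality λ = d/SE = 6/0.805 = 7.454. Power ≈ Φ(λ - z_{α/2}) = Φ(7.454 - 2.576) = Φ(4.878) = 1.0.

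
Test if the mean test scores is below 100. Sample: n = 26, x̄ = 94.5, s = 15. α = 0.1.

t = (94.5 - 100)/(15/√26) = -1.87, df = 25. Critical t = -1.316. Reject H₀.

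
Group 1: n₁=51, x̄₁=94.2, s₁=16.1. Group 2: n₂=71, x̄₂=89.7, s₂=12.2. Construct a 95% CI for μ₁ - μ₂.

Difference = 4.5. SE = √(16.1²/51 + 12.2²/71) = 2.679. CI = (-0.75, 9.75)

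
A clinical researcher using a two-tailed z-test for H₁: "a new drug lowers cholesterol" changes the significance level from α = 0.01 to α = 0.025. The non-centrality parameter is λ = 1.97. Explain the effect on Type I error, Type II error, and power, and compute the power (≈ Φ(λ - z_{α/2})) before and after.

Increasing α from 0.01 to 0.025:
• Type I error rate increases (α is the Type I rate by definition).
• Critical value moves from z_{α/2} = 2.576 to 2.241, so power = Φ(λ - z_{α/2}) goes from Φ(1.97 - 2.576) = 0.272 to Φ(1.97 - 2.241) = 0.393.
• Type II error rate β = 1 - power therefore decreases (0.728 → 0.607).
Appropriate when false negatives are costly — here, shelving an effective drug — patients miss out on a treatment that would have helped.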